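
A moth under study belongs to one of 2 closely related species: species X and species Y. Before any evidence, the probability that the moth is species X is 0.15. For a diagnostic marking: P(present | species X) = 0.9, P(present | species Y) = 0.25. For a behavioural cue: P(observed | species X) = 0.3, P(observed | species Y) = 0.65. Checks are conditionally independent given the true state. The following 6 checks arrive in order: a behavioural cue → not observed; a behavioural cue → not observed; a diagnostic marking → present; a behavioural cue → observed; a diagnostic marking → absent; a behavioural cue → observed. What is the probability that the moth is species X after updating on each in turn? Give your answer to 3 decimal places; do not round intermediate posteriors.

0.067

After a behavioural cue='not observed': P(species X) = 0.7·0.1500 / (0.7·0.1500 + 0.35·0.8500) ≈ 0.2609
After a behavioural cue='not observed': P(species X) = 0.7·0.2609 / (0.7·0.2609 + 0.35·0.7391) ≈ 0.4138
After a diagnostic marking='present': P(species X) = 0.9·0.4138 / (0.9·0.4138 + 0.25·0.5862) ≈ 0.7176
After a behavioural cue='observed': P(species X) = 0.3·0.7176 / (0.3·0.7176 + 0.65·0.2824) ≈ 0.5398
After a diagnostic marking='absent': P(species X) = 0.1·0.5398 / (0.1·0.5398 + 0.75·0.4602) ≈ 0.1352
After a behavioural cue='observed': P(species X) = 0.3·0.1352 / (0.3·0.1352 + 0.65·0.8648) ≈ 0.0673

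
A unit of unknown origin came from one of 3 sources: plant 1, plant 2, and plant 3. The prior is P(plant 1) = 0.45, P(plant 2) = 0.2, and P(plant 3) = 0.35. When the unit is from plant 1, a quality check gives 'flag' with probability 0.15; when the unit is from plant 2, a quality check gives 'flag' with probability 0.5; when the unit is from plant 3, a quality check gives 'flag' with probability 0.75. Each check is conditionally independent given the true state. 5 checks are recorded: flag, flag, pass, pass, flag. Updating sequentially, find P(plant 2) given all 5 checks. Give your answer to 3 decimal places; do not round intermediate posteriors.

0.377

After 'flag': normaliser = 0.15·0.4500 + 0.5·0.2000 + 0.75·0.3500; P(plant 1) ≈ 0.1570, P(plant 2) ≈ 0.2326, P(plant 3) ≈ 0.6105
After 'flag': normaliser = 0.15·0.1570 + 0.5·0.2326 + 0.75·0.6105; P(plant 1) ≈ 0.0394, P(plant 2) ≈ 0.1946, P(plant 3) ≈ 0.7661
After 'pass': normaliser = 0.85·0.0394 + 0.5·0.1946 + 0.25·0.7661; P(plant 1) ≈ 0.1039, P(plant 2) ≈ 0.3018, P(plant 3) ≈ 0.5942
After 'pass': normaliser = 0.85·0.1039 + 0.5·0.3018 + 0.25·0.5942; P(plant 1) ≈ 0.2277, P(plant 2) ≈ 0.3892, P(plant 3) ≈ 0.3831
After 'flag': normaliser = 0.15·0.2277 + 0.5·0.3892 + 0.75·0.3831; P(plant 1) ≈ 0.0662, P(plant 2) ≈ 0.3771, P(plant 3) ≈ 0.5567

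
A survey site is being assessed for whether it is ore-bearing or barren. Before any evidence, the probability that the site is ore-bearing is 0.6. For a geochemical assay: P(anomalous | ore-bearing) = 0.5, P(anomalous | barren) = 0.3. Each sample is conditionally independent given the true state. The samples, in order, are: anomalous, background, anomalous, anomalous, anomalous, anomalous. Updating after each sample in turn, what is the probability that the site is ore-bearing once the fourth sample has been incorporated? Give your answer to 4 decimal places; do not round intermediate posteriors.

After 'anomalous': P(ore) = 0.5·0.6000 / (0.5·0.6000 + 0.3·0.4000) ≈ 0.7143
After 'background': P(ore) = 0.5·0.7143 / (0.5·0.7143 + 0.7·0.2857) ≈ 0.6410
After 'anomalous': P(ore) = 0.5·0.6410 / (0.5·0.6410 + 0.3·0.3590) ≈ 0.7485
After 'anomalous': P(ore) = 0.5·0.7485 / (0.5·0.7485 + 0.3·0.2515) ≈ 0.8322

0.8322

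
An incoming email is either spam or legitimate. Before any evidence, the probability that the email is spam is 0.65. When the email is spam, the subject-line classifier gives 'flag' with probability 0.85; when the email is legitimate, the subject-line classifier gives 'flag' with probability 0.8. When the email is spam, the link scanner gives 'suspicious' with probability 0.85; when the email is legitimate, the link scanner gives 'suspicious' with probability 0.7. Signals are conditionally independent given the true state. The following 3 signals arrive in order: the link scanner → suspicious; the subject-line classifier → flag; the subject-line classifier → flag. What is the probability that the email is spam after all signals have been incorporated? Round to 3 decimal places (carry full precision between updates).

0.718

Apply Bayes' rule sequentially, carrying P(spam) forward.
After the link scanner='suspicious': P(spam) = 0.85·0.6500 / (0.85·0.6500 + 0.7·0.3500) ≈ 0.6928
After the subject-line classifier='flag': P(spam) = 0.85·0.6928 / (0.85·0.6928 + 0.8·0.3072) ≈ 0.7055
After the subject-line classifier='flag': P(spam) = 0.85·0.7055 / (0.85·0.7055 + 0.8·0.2945) ≈ 0.7180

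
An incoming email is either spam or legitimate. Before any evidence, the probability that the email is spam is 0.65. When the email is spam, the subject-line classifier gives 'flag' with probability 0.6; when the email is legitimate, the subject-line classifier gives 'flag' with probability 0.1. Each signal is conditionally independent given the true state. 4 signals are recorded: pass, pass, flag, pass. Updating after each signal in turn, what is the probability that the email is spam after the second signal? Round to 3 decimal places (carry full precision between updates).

0.268

After 'pass': P(spam) = 0.4·0.6500 / (0.4·0.6500 + 0.9·0.3500) ≈ 0.4522
After 'pass': P(spam) = 0.4·0.4522 / (0.4·0.4522 + 0.9·0.5478) ≈ 0.2684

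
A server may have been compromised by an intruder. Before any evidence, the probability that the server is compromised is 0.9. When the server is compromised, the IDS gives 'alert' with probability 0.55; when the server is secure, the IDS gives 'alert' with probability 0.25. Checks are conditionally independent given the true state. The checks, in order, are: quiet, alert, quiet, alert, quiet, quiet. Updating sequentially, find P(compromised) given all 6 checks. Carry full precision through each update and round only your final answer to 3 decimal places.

After 'quiet': P(compromised) = 0.45·0.9000 / (0.45·0.9000 + 0.75·0.1000) ≈ 0.8438
After 'alert': P(compromised) = 0.55·0.8438 / (0.55·0.8438 + 0.25·0.1562) ≈ 0.9224
After 'quiet': P(compromised) = 0.45·0.9224 / (0.45·0.9224 + 0.75·0.0776) ≈ 0.8770
After 'alert': P(compromised) = 0.55·0.8770 / (0.55·0.8770 + 0.25·0.1230) ≈ 0.9401
After 'quiet': P(compromised) = 0.45·0.9401 / (0.45·0.9401 + 0.75·0.0599) ≈ 0.9039
After 'quiet': P(compromised) = 0.45·0.9039 / (0.45·0.9039 + 0.75·0.0961) ≈ 0.8495

0.850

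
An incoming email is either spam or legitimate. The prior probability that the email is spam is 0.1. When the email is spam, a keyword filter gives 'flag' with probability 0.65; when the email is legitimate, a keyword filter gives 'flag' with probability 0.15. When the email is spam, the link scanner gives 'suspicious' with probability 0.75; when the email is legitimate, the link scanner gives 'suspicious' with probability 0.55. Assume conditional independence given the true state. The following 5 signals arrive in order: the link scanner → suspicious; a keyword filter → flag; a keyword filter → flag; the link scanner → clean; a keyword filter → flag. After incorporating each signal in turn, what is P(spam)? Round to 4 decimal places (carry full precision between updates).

0.8726

After the link scanner='suspicious': P(spam) = 0.75·0.1000 / (0.75·0.1000 + 0.55·0.9000) ≈ 0.1316
After a keyword filter='flag': P(spam) = 0.65·0.1316 / (0.65·0.1316 + 0.15·0.8684) ≈ 0.3963
After a keyword filter='flag': P(spam) = 0.65·0.3963 / (0.65·0.3963 + 0.15·0.6037) ≈ 0.7399
After the link scanner='clean': P(spam) = 0.25·0.7399 / (0.25·0.7399 + 0.45·0.2601) ≈ 0.6125
After a keyword filter='flag': P(spam) = 0.65·0.6125 / (0.65·0.6125 + 0.15·0.3875) ≈ 0.8726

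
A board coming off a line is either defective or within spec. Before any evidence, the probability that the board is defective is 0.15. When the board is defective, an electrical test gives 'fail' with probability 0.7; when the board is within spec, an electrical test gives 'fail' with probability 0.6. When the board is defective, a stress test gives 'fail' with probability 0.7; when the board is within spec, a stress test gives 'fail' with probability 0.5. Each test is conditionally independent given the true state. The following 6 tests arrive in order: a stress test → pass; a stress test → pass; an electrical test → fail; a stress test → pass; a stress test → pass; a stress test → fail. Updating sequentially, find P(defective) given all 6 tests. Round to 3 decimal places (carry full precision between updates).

After a stress test='pass': P(defective) = 0.3·0.1500 / (0.3·0.1500 + 0.5·0.8500) ≈ 0.0957
After a stress test='pass': P(defective) = 0.3·0.0957 / (0.3·0.0957 + 0.5·0.9043) ≈ 0.0597
After an electrical test='fail': P(defective) = 0.7·0.0597 / (0.7·0.0597 + 0.6·0.9403) ≈ 0.0690
After a stress test='pass': P(defective) = 0.3·0.0690 / (0.3·0.0690 + 0.5·0.9310) ≈ 0.0426
After a stress test='pass': P(defective) = 0.3·0.0426 / (0.3·0.0426 + 0.5·0.9574) ≈ 0.0260
After a stress test='fail': P(defective) = 0.7·0.0260 / (0.7·0.0260 + 0.5·0.9740) ≈ 0.0360

0.036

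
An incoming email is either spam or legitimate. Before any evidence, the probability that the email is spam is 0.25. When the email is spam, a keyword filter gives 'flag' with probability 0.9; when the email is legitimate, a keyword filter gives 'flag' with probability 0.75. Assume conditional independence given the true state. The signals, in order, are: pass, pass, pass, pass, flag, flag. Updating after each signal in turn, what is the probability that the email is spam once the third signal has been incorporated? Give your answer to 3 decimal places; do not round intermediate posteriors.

0.021

Each posterior becomes the prior for the next update.
After 'pass': P(spam) = 0.1·0.2500 / (0.1·0.2500 + 0.25·0.7500) ≈ 0.1176
After 'pass': P(spam) = 0.1·0.1176 / (0.1·0.1176 + 0.25·0.8824) ≈ 0.0506
After 'pass': P(spam) = 0.1·0.0506 / (0.1·0.0506 + 0.25·0.9494) ≈ 0.0209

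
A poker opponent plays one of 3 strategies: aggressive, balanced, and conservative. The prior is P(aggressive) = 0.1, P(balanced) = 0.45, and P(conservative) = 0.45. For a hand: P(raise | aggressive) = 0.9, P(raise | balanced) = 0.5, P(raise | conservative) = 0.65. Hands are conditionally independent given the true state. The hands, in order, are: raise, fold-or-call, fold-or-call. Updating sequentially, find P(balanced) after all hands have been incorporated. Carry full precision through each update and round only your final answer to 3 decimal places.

Apply Bayes' rule sequentially, carrying P(balanced) forward.
After 'raise': normaliser = 0.9·0.1000 + 0.5·0.4500 + 0.65·0.4500; P(aggressive) ≈ 0.1481, P(balanced) ≈ 0.3704, P(conservative) ≈ 0.4815
After 'fold-or-call': normaliser = 0.1·0.1481 + 0.5·0.3704 + 0.35·0.4815; P(aggressive) ≈ 0.0402, P(balanced) ≈ 0.5025, P(conservative) ≈ 0.4573
After 'fold-or-call': normaliser = 0.1·0.0402 + 0.5·0.5025 + 0.35·0.4573; P(aggressive) ≈ 0.0097, P(balanced) ≈ 0.6050, P(conservative) ≈ 0.3854

0.605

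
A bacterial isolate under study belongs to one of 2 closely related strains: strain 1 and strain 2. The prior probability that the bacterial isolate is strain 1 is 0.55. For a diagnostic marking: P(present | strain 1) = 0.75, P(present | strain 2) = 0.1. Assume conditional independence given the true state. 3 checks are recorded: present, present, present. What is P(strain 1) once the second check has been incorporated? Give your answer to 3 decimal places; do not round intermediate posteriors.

Each posterior becomes the prior for the next update.
After 'present': P(strain 1) = 0.75·0.5500 / (0.75·0.5500 + 0.1·0.4500) ≈ 0.9016
After 'present': P(strain 1) = 0.75·0.9016 / (0.75·0.9016 + 0.1·0.0984) ≈ 0.9857

0.986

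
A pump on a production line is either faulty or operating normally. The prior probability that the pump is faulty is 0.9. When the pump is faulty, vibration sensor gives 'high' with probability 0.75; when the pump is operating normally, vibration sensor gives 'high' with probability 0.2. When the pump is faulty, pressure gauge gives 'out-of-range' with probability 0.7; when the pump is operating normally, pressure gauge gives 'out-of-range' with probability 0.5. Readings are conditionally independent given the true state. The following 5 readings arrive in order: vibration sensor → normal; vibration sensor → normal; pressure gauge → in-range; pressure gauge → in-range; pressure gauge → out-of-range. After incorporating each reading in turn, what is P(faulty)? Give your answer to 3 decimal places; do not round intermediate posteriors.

After vibration sensor='normal': P(faulty) = 0.25·0.9000 / (0.25·0.9000 + 0.8·0.1000) ≈ 0.7377
After vibration sensor='normal': P(faulty) = 0.25·0.7377 / (0.25·0.7377 + 0.8·0.2623) ≈ 0.4678
After pressure gauge='in-range': P(faulty) = 0.3·0.4678 / (0.3·0.4678 + 0.5·0.5322) ≈ 0.3453
After pressure gauge='in-range': P(faulty) = 0.3·0.3453 / (0.3·0.3453 + 0.5·0.6547) ≈ 0.2404
After pressure gauge='out-of-range': P(faulty) = 0.7·0.2404 / (0.7·0.2404 + 0.5·0.7596) ≈ 0.3070

0.307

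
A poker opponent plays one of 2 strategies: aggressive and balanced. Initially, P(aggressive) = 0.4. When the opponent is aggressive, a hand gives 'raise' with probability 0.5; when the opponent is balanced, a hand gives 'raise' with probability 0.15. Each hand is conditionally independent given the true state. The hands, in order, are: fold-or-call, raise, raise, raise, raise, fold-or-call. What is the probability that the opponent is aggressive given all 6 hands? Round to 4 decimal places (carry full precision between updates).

After 'fold-or-call': P(aggressive) = 0.5·0.4000 / (0.5·0.4000 + 0.85·0.6000) ≈ 0.2817
After 'raise': P(aggressive) = 0.5·0.2817 / (0.5·0.2817 + 0.15·0.7183) ≈ 0.5666
After 'raise': P(aggressive) = 0.5·0.5666 / (0.5·0.5666 + 0.15·0.4334) ≈ 0.8133
After 'raise': P(aggressive) = 0.5·0.8133 / (0.5·0.8133 + 0.15·0.1867) ≈ 0.9356
After 'raise': P(aggressive) = 0.5·0.9356 / (0.5·0.9356 + 0.15·0.0644) ≈ 0.9798
After 'fold-or-call': P(aggressive) = 0.5·0.9798 / (0.5·0.9798 + 0.85·0.0202) ≈ 0.9661

0.9661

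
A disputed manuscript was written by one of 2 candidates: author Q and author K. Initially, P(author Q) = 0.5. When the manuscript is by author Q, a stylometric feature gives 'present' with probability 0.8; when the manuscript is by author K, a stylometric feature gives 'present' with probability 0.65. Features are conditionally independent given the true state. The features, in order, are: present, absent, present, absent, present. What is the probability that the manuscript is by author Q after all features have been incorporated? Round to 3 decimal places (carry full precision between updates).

0.378

After 'present': P(author Q) = 0.8·0.5000 / (0.8·0.5000 + 0.65·0.5000) ≈ 0.5517
After 'absent': P(author Q) = 0.2·0.5517 / (0.2·0.5517 + 0.35·0.4483) ≈ 0.4129
After 'present': P(author Q) = 0.8·0.4129 / (0.8·0.4129 + 0.65·0.5871) ≈ 0.4640
After 'absent': P(author Q) = 0.2·0.4640 / (0.2·0.4640 + 0.35·0.5360) ≈ 0.3309
After 'present': P(author Q) = 0.8·0.3309 / (0.8·0.3309 + 0.65·0.6691) ≈ 0.3784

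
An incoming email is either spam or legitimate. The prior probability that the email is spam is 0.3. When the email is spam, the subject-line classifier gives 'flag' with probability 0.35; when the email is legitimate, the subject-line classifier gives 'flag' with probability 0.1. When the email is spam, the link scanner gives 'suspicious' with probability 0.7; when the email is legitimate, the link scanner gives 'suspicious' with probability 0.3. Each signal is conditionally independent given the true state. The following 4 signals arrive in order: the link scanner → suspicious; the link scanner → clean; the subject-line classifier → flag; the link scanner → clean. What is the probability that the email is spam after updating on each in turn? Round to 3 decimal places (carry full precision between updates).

0.391

Each posterior becomes the prior for the next update.
After the link scanner='suspicious': P(spam) = 0.7·0.3000 / (0.7·0.3000 + 0.3·0.7000) ≈ 0.5000
After the link scanner='clean': P(spam) = 0.3·0.5000 / (0.3·0.5000 + 0.7·0.5000) ≈ 0.3000
After the subject-line classifier='flag': P(spam) = 0.35·0.3000 / (0.35·0.3000 + 0.1·0.7000) ≈ 0.6000
After the link scanner='clean': P(spam) = 0.3·0.6000 / (0.3·0.6000 + 0.7·0.4000) ≈ 0.3913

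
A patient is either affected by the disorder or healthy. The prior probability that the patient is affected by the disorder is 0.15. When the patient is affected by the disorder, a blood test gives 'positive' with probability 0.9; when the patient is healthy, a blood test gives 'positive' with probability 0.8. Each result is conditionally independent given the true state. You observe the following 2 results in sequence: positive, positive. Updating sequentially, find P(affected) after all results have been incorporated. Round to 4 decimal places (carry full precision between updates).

0.1826

After 'positive': P(affected) = 0.9·0.1500 / (0.9·0.1500 + 0.8·0.8500) ≈ 0.1656
After 'positive': P(affected) = 0.9·0.1656 / (0.9·0.1656 + 0.8·0.8344) ≈ 0.1826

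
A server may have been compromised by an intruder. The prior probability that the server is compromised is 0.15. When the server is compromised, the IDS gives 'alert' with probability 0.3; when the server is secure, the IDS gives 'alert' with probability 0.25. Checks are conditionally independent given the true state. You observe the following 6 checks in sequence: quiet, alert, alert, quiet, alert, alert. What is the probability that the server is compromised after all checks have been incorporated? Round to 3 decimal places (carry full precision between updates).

0.242

Apply Bayes' rule sequentially, carrying P(compromised) forward.
After 'quiet': P(compromised) = 0.7·0.1500 / (0.7·0.1500 + 0.75·0.8500) ≈ 0.1414
After 'alert': P(compromised) = 0.3·0.1414 / (0.3·0.1414 + 0.25·0.8586) ≈ 0.1650
After 'alert': P(compromised) = 0.3·0.1650 / (0.3·0.1650 + 0.25·0.8350) ≈ 0.1917
After 'quiet': P(compromised) = 0.7·0.1917 / (0.7·0.1917 + 0.75·0.8083) ≈ 0.1812
After 'alert': P(compromised) = 0.3·0.1812 / (0.3·0.1812 + 0.25·0.8188) ≈ 0.2099
After 'alert': P(compromised) = 0.3·0.2099 / (0.3·0.2099 + 0.25·0.7901) ≈ 0.2417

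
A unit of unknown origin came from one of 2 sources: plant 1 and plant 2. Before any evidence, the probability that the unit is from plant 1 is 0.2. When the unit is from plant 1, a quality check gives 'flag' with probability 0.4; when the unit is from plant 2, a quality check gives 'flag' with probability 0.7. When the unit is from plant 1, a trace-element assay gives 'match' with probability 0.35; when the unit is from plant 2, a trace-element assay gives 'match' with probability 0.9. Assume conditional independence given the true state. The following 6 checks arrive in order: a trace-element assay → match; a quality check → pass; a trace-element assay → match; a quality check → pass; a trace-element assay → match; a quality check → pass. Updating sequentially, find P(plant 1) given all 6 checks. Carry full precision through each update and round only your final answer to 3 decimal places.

0.105

After a trace-element assay='match': P(plant 1) = 0.35·0.2000 / (0.35·0.2000 + 0.9·0.8000) ≈ 0.0886
After a quality check='pass': P(plant 1) = 0.6·0.0886 / (0.6·0.0886 + 0.3·0.9114) ≈ 0.1628
After a trace-element assay='match': P(plant 1) = 0.35·0.1628 / (0.35·0.1628 + 0.9·0.8372) ≈ 0.0703
After a quality check='pass': P(plant 1) = 0.6·0.0703 / (0.6·0.0703 + 0.3·0.9297) ≈ 0.1314
After a trace-element assay='match': P(plant 1) = 0.35·0.1314 / (0.35·0.1314 + 0.9·0.8686) ≈ 0.0555
After a quality check='pass': P(plant 1) = 0.6·0.0555 / (0.6·0.0555 + 0.3·0.9445) ≈ 0.1052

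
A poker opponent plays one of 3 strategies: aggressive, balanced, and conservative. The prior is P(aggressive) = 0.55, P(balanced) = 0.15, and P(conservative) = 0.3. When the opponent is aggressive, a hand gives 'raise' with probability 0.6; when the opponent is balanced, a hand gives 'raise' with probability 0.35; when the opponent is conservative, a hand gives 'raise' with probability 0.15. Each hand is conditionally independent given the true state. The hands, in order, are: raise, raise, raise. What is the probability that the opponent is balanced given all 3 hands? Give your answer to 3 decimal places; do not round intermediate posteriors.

0.051

Apply Bayes' rule sequentially, carrying P(balanced) forward.
After 'raise': normaliser = 0.6·0.5500 + 0.35·0.1500 + 0.15·0.3000; P(aggressive) ≈ 0.7719, P(balanced) ≈ 0.1228, P(conservative) ≈ 0.1053
After 'raise': normaliser = 0.6·0.7719 + 0.35·0.1228 + 0.15·0.1053; P(aggressive) ≈ 0.8874, P(balanced) ≈ 0.0824, P(conservative) ≈ 0.0303
After 'raise': normaliser = 0.6·0.8874 + 0.35·0.0824 + 0.15·0.0303; P(aggressive) ≈ 0.9410, P(balanced) ≈ 0.0509, P(conservative) ≈ 0.0080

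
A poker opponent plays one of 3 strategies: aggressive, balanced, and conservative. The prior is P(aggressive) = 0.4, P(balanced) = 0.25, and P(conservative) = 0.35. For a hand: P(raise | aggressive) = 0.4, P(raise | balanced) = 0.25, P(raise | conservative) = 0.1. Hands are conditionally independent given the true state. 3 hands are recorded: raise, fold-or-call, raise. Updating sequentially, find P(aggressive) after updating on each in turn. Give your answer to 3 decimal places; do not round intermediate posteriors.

0.721

After 'raise': normaliser = 0.4·0.4000 + 0.25·0.2500 + 0.1·0.3500; P(aggressive) ≈ 0.6214, P(balanced) ≈ 0.2427, P(conservative) ≈ 0.1359
After 'fold-or-call': normaliser = 0.6·0.6214 + 0.75·0.2427 + 0.9·0.1359; P(aggressive) ≈ 0.5505, P(balanced) ≈ 0.2688, P(conservative) ≈ 0.1806
After 'raise': normaliser = 0.4·0.5505 + 0.25·0.2688 + 0.1·0.1806; P(aggressive) ≈ 0.7209, P(balanced) ≈ 0.2200, P(conservative) ≈ 0.0591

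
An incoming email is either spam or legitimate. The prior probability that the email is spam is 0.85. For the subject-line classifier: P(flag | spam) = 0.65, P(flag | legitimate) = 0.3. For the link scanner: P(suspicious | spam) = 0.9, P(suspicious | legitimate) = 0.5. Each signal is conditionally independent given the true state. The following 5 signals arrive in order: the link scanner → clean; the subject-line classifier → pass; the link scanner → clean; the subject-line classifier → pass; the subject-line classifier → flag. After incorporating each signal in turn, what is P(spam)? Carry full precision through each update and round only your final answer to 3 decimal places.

0.109

After the link scanner='clean': P(spam) = 0.1·0.8500 / (0.1·0.8500 + 0.5·0.1500) ≈ 0.5312
After the subject-line classifier='pass': P(spam) = 0.35·0.5312 / (0.35·0.5312 + 0.7·0.4688) ≈ 0.3617
After the link scanner='clean': P(spam) = 0.1·0.3617 / (0.1·0.3617 + 0.5·0.6383) ≈ 0.1018
After the subject-line classifier='pass': P(spam) = 0.35·0.1018 / (0.35·0.1018 + 0.7·0.8982) ≈ 0.0536
After the subject-line classifier='flag': P(spam) = 0.65·0.0536 / (0.65·0.0536 + 0.3·0.9464) ≈ 0.1094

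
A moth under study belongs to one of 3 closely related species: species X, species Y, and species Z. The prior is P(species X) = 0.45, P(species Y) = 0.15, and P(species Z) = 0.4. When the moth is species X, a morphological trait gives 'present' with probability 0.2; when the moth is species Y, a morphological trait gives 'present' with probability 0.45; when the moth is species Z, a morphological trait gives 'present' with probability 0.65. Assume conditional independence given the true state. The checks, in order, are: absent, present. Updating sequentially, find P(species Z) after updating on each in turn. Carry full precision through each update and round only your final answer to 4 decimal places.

Apply Bayes' rule sequentially, carrying P(species Z) forward.
After 'absent': normaliser = 0.8·0.4500 + 0.55·0.1500 + 0.35·0.4000; P(species X) ≈ 0.6180, P(species Y) ≈ 0.1416, P(species Z) ≈ 0.2403
After 'present': normaliser = 0.2·0.6180 + 0.45·0.1416 + 0.65·0.2403; P(species X) ≈ 0.3598, P(species Y) ≈ 0.1855, P(species Z) ≈ 0.4547

0.4547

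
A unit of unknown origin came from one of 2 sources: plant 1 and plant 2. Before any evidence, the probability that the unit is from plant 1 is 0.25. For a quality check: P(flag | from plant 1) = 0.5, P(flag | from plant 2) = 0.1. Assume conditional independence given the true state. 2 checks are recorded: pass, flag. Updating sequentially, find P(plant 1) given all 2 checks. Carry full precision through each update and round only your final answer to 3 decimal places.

0.481

After 'pass': P(plant 1) = 0.5·0.2500 / (0.5·0.2500 + 0.9·0.7500) ≈ 0.1562
After 'flag': P(plant 1) = 0.5·0.1562 / (0.5·0.1562 + 0.1·0.8438) ≈ 0.4808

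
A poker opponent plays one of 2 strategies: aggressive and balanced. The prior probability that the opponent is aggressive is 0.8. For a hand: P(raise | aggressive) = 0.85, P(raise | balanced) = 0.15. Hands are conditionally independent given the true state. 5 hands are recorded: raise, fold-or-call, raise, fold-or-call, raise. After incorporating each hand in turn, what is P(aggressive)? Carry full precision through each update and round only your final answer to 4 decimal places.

0.9577

Apply Bayes' rule sequentially, carrying P(aggressive) forward.
After 'raise': P(aggressive) = 0.85·0.8000 / (0.85·0.8000 + 0.15·0.2000) ≈ 0.9577
After 'fold-or-call': P(aggressive) = 0.15·0.9577 / (0.15·0.9577 + 0.85·0.0423) ≈ 0.8000
After 'raise': P(aggressive) = 0.85·0.8000 / (0.85·0.8000 + 0.15·0.2000) ≈ 0.9577
After 'fold-or-call': P(aggressive) = 0.15·0.9577 / (0.15·0.9577 + 0.85·0.0423) ≈ 0.8000
After 'raise': P(aggressive) = 0.85·0.8000 / (0.85·0.8000 + 0.15·0.2000) ≈ 0.9577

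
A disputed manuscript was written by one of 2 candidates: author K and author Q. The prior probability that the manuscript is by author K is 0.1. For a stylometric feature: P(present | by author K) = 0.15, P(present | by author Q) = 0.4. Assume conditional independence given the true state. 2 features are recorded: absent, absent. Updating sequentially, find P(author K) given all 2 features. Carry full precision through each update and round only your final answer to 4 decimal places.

After 'absent': P(author K) = 0.85·0.1000 / (0.85·0.1000 + 0.6·0.9000) ≈ 0.1360
After 'absent': P(author K) = 0.85·0.1360 / (0.85·0.1360 + 0.6·0.8640) ≈ 0.1823

0.1823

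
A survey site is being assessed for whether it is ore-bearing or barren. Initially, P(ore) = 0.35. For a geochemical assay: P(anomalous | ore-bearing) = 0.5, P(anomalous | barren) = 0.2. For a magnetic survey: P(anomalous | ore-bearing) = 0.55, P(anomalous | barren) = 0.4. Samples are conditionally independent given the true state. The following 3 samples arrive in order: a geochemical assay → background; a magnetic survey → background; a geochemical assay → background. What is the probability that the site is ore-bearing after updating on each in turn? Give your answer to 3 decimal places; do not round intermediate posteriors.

After a geochemical assay='background': P(ore) = 0.5·0.3500 / (0.5·0.3500 + 0.8·0.6500) ≈ 0.2518
After a magnetic survey='background': P(ore) = 0.45·0.2518 / (0.45·0.2518 + 0.6·0.7482) ≈ 0.2015
After a geochemical assay='background': P(ore) = 0.5·0.2015 / (0.5·0.2015 + 0.8·0.7985) ≈ 0.1363

0.136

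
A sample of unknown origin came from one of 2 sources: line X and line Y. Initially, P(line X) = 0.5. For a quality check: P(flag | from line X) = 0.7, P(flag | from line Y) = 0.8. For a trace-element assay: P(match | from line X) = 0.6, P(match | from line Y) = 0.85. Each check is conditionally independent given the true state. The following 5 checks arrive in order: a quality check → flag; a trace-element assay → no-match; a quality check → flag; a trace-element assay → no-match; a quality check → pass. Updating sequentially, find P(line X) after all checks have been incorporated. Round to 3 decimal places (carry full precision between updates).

After a quality check='flag': P(line X) = 0.7·0.5000 / (0.7·0.5000 + 0.8·0.5000) ≈ 0.4667
After a trace-element assay='no-match': P(line X) = 0.4·0.4667 / (0.4·0.4667 + 0.15·0.5333) ≈ 0.7000
After a quality check='flag': P(line X) = 0.7·0.7000 / (0.7·0.7000 + 0.8·0.3000) ≈ 0.6712
After a trace-element assay='no-match': P(line X) = 0.4·0.6712 / (0.4·0.6712 + 0.15·0.3288) ≈ 0.8448
After a quality check='pass': P(line X) = 0.3·0.8448 / (0.3·0.8448 + 0.2·0.1552) ≈ 0.8909

0.891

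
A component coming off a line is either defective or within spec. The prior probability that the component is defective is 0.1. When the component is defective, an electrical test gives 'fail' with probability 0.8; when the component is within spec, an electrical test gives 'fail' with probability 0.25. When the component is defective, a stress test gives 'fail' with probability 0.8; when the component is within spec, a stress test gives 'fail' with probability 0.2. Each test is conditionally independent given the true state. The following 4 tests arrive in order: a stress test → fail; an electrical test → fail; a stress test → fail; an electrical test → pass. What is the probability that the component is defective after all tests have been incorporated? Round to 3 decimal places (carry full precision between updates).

After a stress test='fail': P(defective) = 0.8·0.1000 / (0.8·0.1000 + 0.2·0.9000) ≈ 0.3077
After an electrical test='fail': P(defective) = 0.8·0.3077 / (0.8·0.3077 + 0.25·0.6923) ≈ 0.5872
After a stress test='fail': P(defective) = 0.8·0.5872 / (0.8·0.5872 + 0.2·0.4128) ≈ 0.8505
After an electrical test='pass': P(defective) = 0.2·0.8505 / (0.2·0.8505 + 0.75·0.1495) ≈ 0.6027

0.603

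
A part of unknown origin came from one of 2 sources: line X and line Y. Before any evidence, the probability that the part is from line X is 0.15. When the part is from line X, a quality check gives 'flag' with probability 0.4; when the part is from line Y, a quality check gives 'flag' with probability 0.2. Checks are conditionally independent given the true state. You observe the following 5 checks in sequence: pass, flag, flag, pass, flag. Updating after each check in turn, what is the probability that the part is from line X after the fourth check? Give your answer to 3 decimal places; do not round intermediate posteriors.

0.284

Each posterior becomes the prior for the next update.
After 'pass': P(line X) = 0.6·0.1500 / (0.6·0.1500 + 0.8·0.8500) ≈ 0.1169
After 'flag': P(line X) = 0.4·0.1169 / (0.4·0.1169 + 0.2·0.8831) ≈ 0.2093
After 'flag': P(line X) = 0.4·0.2093 / (0.4·0.2093 + 0.2·0.7907) ≈ 0.3462
After 'pass': P(line X) = 0.6·0.3462 / (0.6·0.3462 + 0.8·0.6538) ≈ 0.2842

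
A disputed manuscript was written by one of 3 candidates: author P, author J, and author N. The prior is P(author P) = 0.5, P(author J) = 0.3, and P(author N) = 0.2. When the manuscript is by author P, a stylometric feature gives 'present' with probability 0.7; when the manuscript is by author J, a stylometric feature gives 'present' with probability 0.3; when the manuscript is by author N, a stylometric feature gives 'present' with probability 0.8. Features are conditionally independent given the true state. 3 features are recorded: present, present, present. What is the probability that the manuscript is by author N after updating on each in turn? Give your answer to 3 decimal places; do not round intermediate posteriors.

Each posterior becomes the prior for the next update.
After 'present': normaliser = 0.7·0.5000 + 0.3·0.3000 + 0.8·0.2000; P(author P) ≈ 0.5833, P(author J) ≈ 0.1500, P(author N) ≈ 0.2667
After 'present': normaliser = 0.7·0.5833 + 0.3·0.1500 + 0.8·0.2667; P(author P) ≈ 0.6125, P(author J) ≈ 0.0675, P(author N) ≈ 0.3200
After 'present': normaliser = 0.7·0.6125 + 0.3·0.0675 + 0.8·0.3200; P(author P) ≈ 0.6082, P(author J) ≈ 0.0287, P(author N) ≈ 0.3631

0.363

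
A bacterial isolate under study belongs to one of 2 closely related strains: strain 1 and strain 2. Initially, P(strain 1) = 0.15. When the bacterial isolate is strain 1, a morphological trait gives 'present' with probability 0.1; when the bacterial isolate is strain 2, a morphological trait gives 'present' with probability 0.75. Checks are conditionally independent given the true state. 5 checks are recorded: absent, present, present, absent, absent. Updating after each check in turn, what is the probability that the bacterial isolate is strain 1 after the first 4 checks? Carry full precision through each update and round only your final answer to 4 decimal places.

0.0391

After 'absent': P(strain 1) = 0.9·0.1500 / (0.9·0.1500 + 0.25·0.8500) ≈ 0.3885
After 'present': P(strain 1) = 0.1·0.3885 / (0.1·0.3885 + 0.75·0.6115) ≈ 0.0781
After 'present': P(strain 1) = 0.1·0.0781 / (0.1·0.0781 + 0.75·0.9219) ≈ 0.0112
After 'absent': P(strain 1) = 0.9·0.0112 / (0.9·0.0112 + 0.25·0.9888) ≈ 0.0391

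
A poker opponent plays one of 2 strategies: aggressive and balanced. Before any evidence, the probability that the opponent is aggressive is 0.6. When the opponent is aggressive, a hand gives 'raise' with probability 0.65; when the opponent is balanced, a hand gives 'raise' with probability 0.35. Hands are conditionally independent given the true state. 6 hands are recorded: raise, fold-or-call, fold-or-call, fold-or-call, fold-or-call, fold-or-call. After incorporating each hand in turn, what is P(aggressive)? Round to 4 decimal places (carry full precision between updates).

0.1120

After 'raise': P(aggressive) = 0.65·0.6000 / (0.65·0.6000 + 0.35·0.4000) ≈ 0.7358
After 'fold-or-call': P(aggressive) = 0.35·0.7358 / (0.35·0.7358 + 0.65·0.2642) ≈ 0.6000
After 'fold-or-call': P(aggressive) = 0.35·0.6000 / (0.35·0.6000 + 0.65·0.4000) ≈ 0.4468
After 'fold-or-call': P(aggressive) = 0.35·0.4468 / (0.35·0.4468 + 0.65·0.5532) ≈ 0.3031
After 'fold-or-call': P(aggressive) = 0.35·0.3031 / (0.35·0.3031 + 0.65·0.6969) ≈ 0.1897
After 'fold-or-call': P(aggressive) = 0.35·0.1897 / (0.35·0.1897 + 0.65·0.8103) ≈ 0.1120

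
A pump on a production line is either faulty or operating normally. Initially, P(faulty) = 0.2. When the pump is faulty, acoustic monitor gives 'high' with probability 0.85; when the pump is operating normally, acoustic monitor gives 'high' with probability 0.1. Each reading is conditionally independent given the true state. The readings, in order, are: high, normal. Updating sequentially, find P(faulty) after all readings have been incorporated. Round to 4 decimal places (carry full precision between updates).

Apply Bayes' rule sequentially, carrying P(faulty) forward.
After 'high': P(faulty) = 0.85·0.2000 / (0.85·0.2000 + 0.1·0.8000) ≈ 0.6800
After 'normal': P(faulty) = 0.15·0.6800 / (0.15·0.6800 + 0.9·0.3200) ≈ 0.2615

0.2615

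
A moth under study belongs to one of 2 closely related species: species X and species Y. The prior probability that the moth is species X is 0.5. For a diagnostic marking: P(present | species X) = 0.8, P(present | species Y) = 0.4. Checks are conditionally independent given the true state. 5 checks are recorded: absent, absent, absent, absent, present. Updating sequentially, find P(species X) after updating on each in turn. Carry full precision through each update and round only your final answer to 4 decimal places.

0.0241

Apply Bayes' rule sequentially, carrying P(species X) forward.
After 'absent': P(species X) = 0.2·0.5000 / (0.2·0.5000 + 0.6·0.5000) ≈ 0.2500
After 'absent': P(species X) = 0.2·0.2500 / (0.2·0.2500 + 0.6·0.7500) ≈ 0.1000
After 'absent': P(species X) = 0.2·0.1000 / (0.2·0.1000 + 0.6·0.9000) ≈ 0.0357
After 'absent': P(species X) = 0.2·0.0357 / (0.2·0.0357 + 0.6·0.9643) ≈ 0.0122
After 'present': P(species X) = 0.8·0.0122 / (0.8·0.0122 + 0.4·0.9878) ≈ 0.0241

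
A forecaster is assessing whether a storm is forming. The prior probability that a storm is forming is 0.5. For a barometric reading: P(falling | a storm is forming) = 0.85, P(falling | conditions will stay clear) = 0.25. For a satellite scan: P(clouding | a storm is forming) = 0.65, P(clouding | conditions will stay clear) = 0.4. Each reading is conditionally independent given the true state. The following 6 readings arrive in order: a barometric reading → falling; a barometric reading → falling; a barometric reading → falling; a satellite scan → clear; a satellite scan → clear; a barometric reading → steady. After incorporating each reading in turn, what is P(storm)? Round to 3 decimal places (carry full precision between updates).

0.728

After a barometric reading='falling': P(storm) = 0.85·0.5000 / (0.85·0.5000 + 0.25·0.5000) ≈ 0.7727
After a barometric reading='falling': P(storm) = 0.85·0.7727 / (0.85·0.7727 + 0.25·0.2273) ≈ 0.9204
After a barometric reading='falling': P(storm) = 0.85·0.9204 / (0.85·0.9204 + 0.25·0.0796) ≈ 0.9752
After a satellite scan='clear': P(storm) = 0.35·0.9752 / (0.35·0.9752 + 0.6·0.0248) ≈ 0.9582
After a satellite scan='clear': P(storm) = 0.35·0.9582 / (0.35·0.9582 + 0.6·0.0418) ≈ 0.9304
After a barometric reading='steady': P(storm) = 0.15·0.9304 / (0.15·0.9304 + 0.75·0.0696) ≈ 0.7279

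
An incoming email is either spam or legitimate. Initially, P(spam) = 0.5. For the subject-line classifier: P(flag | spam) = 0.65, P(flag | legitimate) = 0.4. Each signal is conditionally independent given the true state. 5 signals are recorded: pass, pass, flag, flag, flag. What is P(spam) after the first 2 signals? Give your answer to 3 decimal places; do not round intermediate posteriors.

After 'pass': P(spam) = 0.35·0.5000 / (0.35·0.5000 + 0.6·0.5000) ≈ 0.3684
After 'pass': P(spam) = 0.35·0.3684 / (0.35·0.3684 + 0.6·0.6316) ≈ 0.2539

0.254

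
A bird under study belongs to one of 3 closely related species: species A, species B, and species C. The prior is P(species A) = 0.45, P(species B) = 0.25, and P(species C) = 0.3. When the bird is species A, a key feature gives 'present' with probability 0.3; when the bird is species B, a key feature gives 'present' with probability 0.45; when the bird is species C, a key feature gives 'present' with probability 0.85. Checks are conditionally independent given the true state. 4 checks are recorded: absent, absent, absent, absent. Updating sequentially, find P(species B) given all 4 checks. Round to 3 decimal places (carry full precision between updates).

After 'absent': normaliser = 0.7·0.4500 + 0.55·0.2500 + 0.15·0.3000; P(species A) ≈ 0.6332, P(species B) ≈ 0.2764, P(species C) ≈ 0.0905
After 'absent': normaliser = 0.7·0.6332 + 0.55·0.2764 + 0.15·0.0905; P(species A) ≈ 0.7280, P(species B) ≈ 0.2497, P(species C) ≈ 0.0223
After 'absent': normaliser = 0.7·0.7280 + 0.55·0.2497 + 0.15·0.0223; P(species A) ≈ 0.7837, P(species B) ≈ 0.2112, P(species C) ≈ 0.0051
After 'absent': normaliser = 0.7·0.7837 + 0.55·0.2112 + 0.15·0.0051; P(species A) ≈ 0.8243, P(species B) ≈ 0.1745, P(species C) ≈ 0.0012

0.175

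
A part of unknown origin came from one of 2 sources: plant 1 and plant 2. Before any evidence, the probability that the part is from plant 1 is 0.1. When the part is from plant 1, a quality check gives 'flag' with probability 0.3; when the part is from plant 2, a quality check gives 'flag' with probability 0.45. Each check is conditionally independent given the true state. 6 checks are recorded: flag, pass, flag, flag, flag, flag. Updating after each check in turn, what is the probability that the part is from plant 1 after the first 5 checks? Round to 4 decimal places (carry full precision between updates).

0.0272

After 'flag': P(plant 1) = 0.3·0.1000 / (0.3·0.1000 + 0.45·0.9000) ≈ 0.0690
After 'pass': P(plant 1) = 0.7·0.0690 / (0.7·0.0690 + 0.55·0.9310) ≈ 0.0862
After 'flag': P(plant 1) = 0.3·0.0862 / (0.3·0.0862 + 0.45·0.9138) ≈ 0.0591
After 'flag': P(plant 1) = 0.3·0.0591 / (0.3·0.0591 + 0.45·0.9409) ≈ 0.0402
After 'flag': P(plant 1) = 0.3·0.0402 / (0.3·0.0402 + 0.45·0.9598) ≈ 0.0272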